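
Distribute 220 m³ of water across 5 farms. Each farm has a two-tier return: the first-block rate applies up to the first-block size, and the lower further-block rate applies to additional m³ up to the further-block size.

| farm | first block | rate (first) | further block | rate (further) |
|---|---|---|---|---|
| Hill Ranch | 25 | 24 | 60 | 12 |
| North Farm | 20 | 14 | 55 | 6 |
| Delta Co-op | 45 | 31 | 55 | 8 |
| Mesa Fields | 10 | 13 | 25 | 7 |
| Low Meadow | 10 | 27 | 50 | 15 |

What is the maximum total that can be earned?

Treat each block as its own option and order by rate: Delta Co-op/tier1 31 > Low Meadow/tier1 27 > Hill Ranch/tier1 24 > Low Meadow/tier2 15 > North Farm/tier1 14 > Mesa Fields/tier1 13 > Hill Ranch/tier2 12 > Delta Co-op/tier2 8 > Mesa Fields/tier2 7 > North Farm/tier2 6.
Delta Co-op/tier1 (31): +45 → 175 left.
Low Meadow tier1 at 27: fill all 10 → 165 left.
Hill Ranch/tier1 (24): +25 → 140 left.
Fill Low Meadow tier2 block (50 at 15) → 90 left.
North Farm tier1 at 14: fill all 20 → 70 left.
Mesa Fields tier1 at 13: fill all 10 → 60 left.
Hill Ranch tier2 at 12: fill all 60 → 0 left.
Total = 31×45 + 27×10 + 24×25 + 15×50 + 14×20 + 13×10 + 12×60 = 4145.

4145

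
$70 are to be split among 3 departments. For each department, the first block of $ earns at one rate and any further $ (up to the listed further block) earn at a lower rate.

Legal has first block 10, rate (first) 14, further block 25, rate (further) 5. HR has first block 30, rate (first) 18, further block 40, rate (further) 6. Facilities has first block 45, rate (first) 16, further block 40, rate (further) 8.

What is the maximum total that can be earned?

Rank every tier by rate: HR/tier1 18 > Facilities/tier1 16 > Legal/tier1 14 > Facilities/tier2 8 > HR/tier2 6 > Legal/tier2 5.
HR/tier1 (18): +30 → 40 left.
Facilities/tier1: +40 of 45 at 16; pool empty.
Total = 18×30 + 16×40 = 1180.

1180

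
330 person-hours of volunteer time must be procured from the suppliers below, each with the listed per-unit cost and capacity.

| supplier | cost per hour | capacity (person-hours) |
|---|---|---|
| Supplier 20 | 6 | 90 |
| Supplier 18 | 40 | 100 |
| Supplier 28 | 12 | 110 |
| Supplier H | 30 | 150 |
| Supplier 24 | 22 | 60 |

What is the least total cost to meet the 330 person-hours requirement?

Fill from the cheapest supplier first.
Supplier 20 (6): use full 90 ; 240 person-hours to go.
Supplier 28 at 12: take all 110 person-hours ; 130 still needed.
Supplier 24 at 22: take all 60 person-hours ; 70 still needed.
Supplier H at 30: take 70 of its 150 ; requirement met.
Supplier 18: unused.
Cost = 90×6 + 110×12 + 60×22 + 70×30 = 5280.

5280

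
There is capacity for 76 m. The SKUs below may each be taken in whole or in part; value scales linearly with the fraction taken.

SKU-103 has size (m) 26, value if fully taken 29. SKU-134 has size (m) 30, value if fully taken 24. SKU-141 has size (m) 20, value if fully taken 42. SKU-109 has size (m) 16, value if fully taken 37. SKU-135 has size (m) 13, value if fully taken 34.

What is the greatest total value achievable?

Rank by value-to-size ratio: SKU-135 34/13≈2.62, SKU-109 37/16≈2.31, SKU-141 42/20≈2.1, SKU-103 29/26≈1.12, SKU-134 24/30≈0.8.
SKU-135: take in full, 13 m for value 34 — 63 left.
SKU-109: take in full, 16 m for value 37 — 47 left.
All 20 m of SKU-141 fit (value 42) — 27 remain.
All 26 m of SKU-103 fit (value 29) — 1 remain.
Fill the last 1 m with part of SKU-134: 1/30 of it earns 0.8.
Total value = 142.8.

142.8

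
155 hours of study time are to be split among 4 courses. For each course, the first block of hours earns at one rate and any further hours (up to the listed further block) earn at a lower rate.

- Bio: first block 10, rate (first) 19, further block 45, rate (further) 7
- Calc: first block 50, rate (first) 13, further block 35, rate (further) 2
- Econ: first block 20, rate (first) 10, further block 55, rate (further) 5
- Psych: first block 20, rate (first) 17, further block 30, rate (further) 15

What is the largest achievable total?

Treat each block as its own option and order by rate: Bio/tier1 19 > Psych/tier1 17 > Psych/tier2 15 > Calc/tier1 13 > Econ/tier1 10 > Bio/tier2 7 > Econ/tier2 5 > Calc/tier2 2.
Bio/tier1 (19): +10 → 145 left.
Psych tier1 at 17: fill all 20 → 125 left.
Psych tier2 at 15: fill all 30 → 95 left.
Calc/tier1 (13): +50 → 45 left.
Econ/tier1 (10): +20 → 25 left.
25 remain; put them into Bio tier2 at 7.
Total = 19×10 + 17×20 + 15×30 + 13×50 + 10×20 + 7×25 = 2005.

2005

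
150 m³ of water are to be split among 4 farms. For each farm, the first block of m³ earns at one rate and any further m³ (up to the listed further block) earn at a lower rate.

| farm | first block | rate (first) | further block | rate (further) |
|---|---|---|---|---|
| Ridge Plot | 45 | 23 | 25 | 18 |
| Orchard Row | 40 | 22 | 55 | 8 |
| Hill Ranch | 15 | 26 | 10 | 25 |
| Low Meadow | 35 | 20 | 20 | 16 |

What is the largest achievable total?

Rank every tier by rate: Hill Ranch/tier1 26 > Hill Ranch/tier2 25 > Ridge Plot/tier1 23 > Orchard Row/tier1 22 > Low Meadow/tier1 20 > Ridge Plot/tier2 18 > Low Meadow/tier2 16 > Orchard Row/tier2 8.
Hill Ranch/tier1 (26): +15 — 135 left.
Hill Ranch/tier2 (25): +10 — 125 left.
Ridge Plot/tier1 (23): +45 — 80 left.
Orchard Row/tier1 (22): +40 — 40 left.
Low Meadow tier1 at 20: fill all 35 — 5 left.
Ridge Plot tier2 at 18: only 5 left, fill 5.
Total = 26×15 + 25×10 + 23×45 + 22×40 + 20×35 + 18×5 = 3345.

3345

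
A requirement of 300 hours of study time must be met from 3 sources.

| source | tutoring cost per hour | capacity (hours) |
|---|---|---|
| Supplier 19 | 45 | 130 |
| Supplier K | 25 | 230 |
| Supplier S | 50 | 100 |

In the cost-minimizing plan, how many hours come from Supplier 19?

70

Fill from the cheapest source first.
Supplier K at 25: take all 230 hours ; 70 still needed.
Supplier 19 at 45: take 70 of its 130 ; requirement met.
Supplier S: unused.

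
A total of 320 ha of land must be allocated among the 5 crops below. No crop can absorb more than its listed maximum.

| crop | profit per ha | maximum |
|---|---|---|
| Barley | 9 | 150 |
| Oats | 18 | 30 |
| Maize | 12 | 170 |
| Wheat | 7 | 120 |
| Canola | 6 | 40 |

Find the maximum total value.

3660

Highest profit per ha first: Oats 18 > Maize 12 > Barley 9 > Wheat 7 > Canola 6.
Oats: +30 to 30 (cap) ; 290 left.
Give Maize 170 to hit its cap of 170 ; 120 left.
Only 120 left; Barley takes them to reach 120.
Total = 9×120 + 18×30 + 12×170 = 3660.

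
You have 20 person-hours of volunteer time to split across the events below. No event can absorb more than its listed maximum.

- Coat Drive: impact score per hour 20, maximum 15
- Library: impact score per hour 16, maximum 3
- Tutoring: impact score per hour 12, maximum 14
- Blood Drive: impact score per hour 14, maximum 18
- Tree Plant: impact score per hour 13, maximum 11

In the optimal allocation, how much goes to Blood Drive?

2

Highest impact score per hour first: Coat Drive 20 > Library 16 > Blood Drive 14 > Tree Plant 13 > Tutoring 12.
Give Coat Drive 15 to hit its cap of 15 → 5 left.
Library: +3 to 3 (cap) → 2 left.
Only 2 left; Blood Drive takes them to reach 2.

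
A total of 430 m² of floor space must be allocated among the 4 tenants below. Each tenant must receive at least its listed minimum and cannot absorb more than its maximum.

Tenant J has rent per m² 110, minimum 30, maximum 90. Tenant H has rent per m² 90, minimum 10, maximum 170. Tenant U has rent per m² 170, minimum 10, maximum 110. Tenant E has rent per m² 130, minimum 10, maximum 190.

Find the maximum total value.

Meeting every minimum uses 30+10+10+10 = 60 m², leaving 370.
Highest rent per m² first: Tenant U 170 > Tenant E 130 > Tenant J 110 > Tenant H 90.
Give Tenant U 100 more to hit its cap of 110 → 270 left.
Tenant E: +180 to 190 (cap) → 90 left.
Tenant J: +60 to 90 (cap) → 30 left.
Tenant H: +30 (room for 160) → 40. Pool exhausted.
Total = 110×90 + 90×40 + 170×110 + 130×190 = 56900.

56900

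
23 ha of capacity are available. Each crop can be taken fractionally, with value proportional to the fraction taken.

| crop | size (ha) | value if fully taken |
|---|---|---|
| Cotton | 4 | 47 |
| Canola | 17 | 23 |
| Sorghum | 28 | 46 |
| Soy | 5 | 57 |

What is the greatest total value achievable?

Sort by value density: Cotton 47/4≈11.8, Soy 57/5≈11.4, Sorghum 46/28≈1.64, Canola 23/17≈1.35.
Take all of Cotton (4 ha, value 47) — 19 ha left.
All 5 ha of Soy fit (value 57) — 14 remain.
Only 14 ha remain; take 14/28 of Sorghum for value 46×14/28 = 23.
Total value = 127.

127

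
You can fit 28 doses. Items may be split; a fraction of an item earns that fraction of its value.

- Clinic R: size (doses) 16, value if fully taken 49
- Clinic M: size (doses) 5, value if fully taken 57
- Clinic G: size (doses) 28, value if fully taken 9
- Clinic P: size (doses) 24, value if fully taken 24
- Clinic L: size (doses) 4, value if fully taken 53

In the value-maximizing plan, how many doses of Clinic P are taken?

3

Rank by value-to-size ratio: Clinic L 53/4≈13.2, Clinic M 57/5≈11.4, Clinic R 49/16≈3.06, Clinic P 24/24≈1, Clinic G 9/28≈0.321.
Take all of Clinic L (4 doses, value 53) — 24 doses left.
All 5 doses of Clinic M fit (value 57) — 19 remain.
All 16 doses of Clinic R fit (value 49) — 3 remain.
Only 3 doses remain; take 3/24 of Clinic P for value 24×3/24 = 3.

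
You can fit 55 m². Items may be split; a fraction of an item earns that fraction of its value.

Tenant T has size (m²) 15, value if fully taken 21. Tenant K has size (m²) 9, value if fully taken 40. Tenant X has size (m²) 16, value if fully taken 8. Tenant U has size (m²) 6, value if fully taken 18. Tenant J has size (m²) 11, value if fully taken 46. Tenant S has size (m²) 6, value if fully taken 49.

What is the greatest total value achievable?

178

Rank by value-to-size ratio: Tenant S 49/6≈8.17, Tenant K 40/9≈4.44, Tenant J 46/11≈4.18, Tenant U 18/6≈3, Tenant T 21/15≈1.4, Tenant X 8/16≈0.5.
Take all of Tenant S (6 m², value 49) → 49 m² left.
Tenant K: take in full, 9 m² for value 40 → 40 left.
Tenant J: take in full, 11 m² for value 46 → 29 left.
All 6 m² of Tenant U fit (value 18) → 23 remain.
Tenant T: take in full, 15 m² for value 21 → 8 left.
8 m² left: a 8/16 share of Tenant X gives 8×8/16 = 4.
Total value = 178.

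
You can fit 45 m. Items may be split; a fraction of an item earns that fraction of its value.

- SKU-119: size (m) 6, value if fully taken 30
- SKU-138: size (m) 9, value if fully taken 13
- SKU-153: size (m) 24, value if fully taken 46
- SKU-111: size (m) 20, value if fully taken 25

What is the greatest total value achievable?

Best value per unit of size first: SKU-119 30/6≈5, SKU-153 46/24≈1.92, SKU-138 13/9≈1.44, SKU-111 25/20≈1.25.
All 6 m of SKU-119 fit (value 30) → 39 remain.
Take all of SKU-153 (24 m, value 46) → 15 m left.
SKU-138: take in full, 9 m for value 13 → 6 left.
Fill the last 6 m with part of SKU-111: 6/20 of it earns 7.5.
Total value = 96.5.

96.5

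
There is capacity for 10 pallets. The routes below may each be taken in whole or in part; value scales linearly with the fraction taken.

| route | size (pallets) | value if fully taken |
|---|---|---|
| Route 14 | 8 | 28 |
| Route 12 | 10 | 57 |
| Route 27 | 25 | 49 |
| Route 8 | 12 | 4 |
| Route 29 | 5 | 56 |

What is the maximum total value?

84.5

Best value per unit of size first: Route 29 56/5≈11.2, Route 12 57/10≈5.7, Route 14 28/8≈3.5, Route 27 49/25≈1.96, Route 8 4/12≈0.333.
All 5 pallets of Route 29 fit (value 56) → 5 remain.
Fill the last 5 pallets with part of Route 12: 5/10 of it earns 28.5.
Total value = 84.5.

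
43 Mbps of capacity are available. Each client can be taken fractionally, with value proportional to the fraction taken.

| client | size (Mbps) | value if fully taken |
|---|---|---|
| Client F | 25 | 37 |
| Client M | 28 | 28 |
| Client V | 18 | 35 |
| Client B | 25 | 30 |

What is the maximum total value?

72

Rank by value-to-size ratio: Client V 35/18≈1.94, Client F 37/25≈1.48, Client B 30/25≈1.2, Client M 28/28≈1.
All 18 Mbps of Client V fit (value 35) ; 25 remain.
Client F: take in full, 25 Mbps for value 37 ; 0 left.
Total value = 72.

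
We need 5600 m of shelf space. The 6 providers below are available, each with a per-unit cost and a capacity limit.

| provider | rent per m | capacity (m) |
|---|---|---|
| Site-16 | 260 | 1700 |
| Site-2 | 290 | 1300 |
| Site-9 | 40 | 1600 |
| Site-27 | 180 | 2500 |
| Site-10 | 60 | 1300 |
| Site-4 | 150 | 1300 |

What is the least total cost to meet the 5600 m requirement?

Cheapest first:
Site-9 (40): use full 1600 → 4000 m to go.
Site-10 (60): use full 1300 → 2700 m to go.
Take 1300 from Site-4 at 150 → need 1400 more.
Site-27 at 180: take 1400 of its 2500 → requirement met.
Site-16, Site-2: unused.
Cost = 1600×40 + 1300×60 + 1300×150 + 1400×180 = 589000.

589000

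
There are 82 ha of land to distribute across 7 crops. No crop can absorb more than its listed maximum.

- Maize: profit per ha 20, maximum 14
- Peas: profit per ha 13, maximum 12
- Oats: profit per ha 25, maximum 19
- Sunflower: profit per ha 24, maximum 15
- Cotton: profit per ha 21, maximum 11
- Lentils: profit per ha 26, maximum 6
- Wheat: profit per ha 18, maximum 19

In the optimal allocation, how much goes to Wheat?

Rank by profit per ha: Lentils 26 > Oats 25 > Sunflower 24 > Cotton 21 > Maize 20 > Wheat 18 > Peas 13.
Lentils: +6 to 6 (cap) — 76 left.
Oats takes 19 to reach its cap of 19 — 57 left.
Sunflower takes 15 to reach its cap of 15 — 42 left.
Give Cotton 11 to hit its cap of 11 — 31 left.
Give Maize 14 to hit its cap of 14 — 17 left.
Wheat: +17 (room for 19) → 17. Pool exhausted.

17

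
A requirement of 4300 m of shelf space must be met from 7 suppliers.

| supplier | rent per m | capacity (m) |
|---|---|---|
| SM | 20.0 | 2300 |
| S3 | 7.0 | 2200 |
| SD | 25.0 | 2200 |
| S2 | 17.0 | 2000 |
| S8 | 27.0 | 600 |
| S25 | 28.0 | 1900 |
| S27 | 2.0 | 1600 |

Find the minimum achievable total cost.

Fill from the cheapest supplier first.
Take 1600 from S27 at 2.0 ; need 2700 more.
Take 2200 from S3 at 7.0 ; need 500 more.
S2 (17.0): take the remaining 500 ; done.
SM, SD, S8, S25: unused.
Cost = 1600×2.0 + 2200×7.0 + 500×17.0 = 27100.

27100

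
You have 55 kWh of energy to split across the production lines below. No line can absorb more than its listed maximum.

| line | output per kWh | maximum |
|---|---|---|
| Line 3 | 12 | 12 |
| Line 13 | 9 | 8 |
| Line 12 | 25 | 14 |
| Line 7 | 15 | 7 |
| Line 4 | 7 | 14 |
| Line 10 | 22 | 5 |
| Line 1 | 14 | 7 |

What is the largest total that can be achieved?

893

Highest output per kWh first: Line 12 25 > Line 10 22 > Line 7 15 > Line 1 14 > Line 3 12 > Line 13 9 > Line 4 7.
Line 12 takes 14 to reach its cap of 14 — 41 left.
Line 10: +5 to 5 (cap) — 36 left.
Give Line 7 7 to hit its cap of 7 — 29 left.
Line 1 takes 7 to reach its cap of 7 — 22 left.
Line 3: +12 to 12 (cap) — 10 left.
Give Line 13 8 to hit its cap of 8 — 2 left.
Only 2 left; Line 4 takes them to reach 2.
Total = 12×12 + 9×8 + 25×14 + 15×7 + 7×2 + 22×5 + 14×7 = 893.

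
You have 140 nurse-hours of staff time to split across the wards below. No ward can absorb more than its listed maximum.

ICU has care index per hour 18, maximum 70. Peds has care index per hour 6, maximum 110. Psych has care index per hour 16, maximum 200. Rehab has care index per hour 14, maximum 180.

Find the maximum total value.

Highest care index per hour first: ICU 18 > Psych 16 > Rehab 14 > Peds 6.
ICU: +70 to 70 (cap) ; 70 left.
Only 70 left; Psych takes them to reach 70.
Total = 18×70 + 16×70 = 2380.

2380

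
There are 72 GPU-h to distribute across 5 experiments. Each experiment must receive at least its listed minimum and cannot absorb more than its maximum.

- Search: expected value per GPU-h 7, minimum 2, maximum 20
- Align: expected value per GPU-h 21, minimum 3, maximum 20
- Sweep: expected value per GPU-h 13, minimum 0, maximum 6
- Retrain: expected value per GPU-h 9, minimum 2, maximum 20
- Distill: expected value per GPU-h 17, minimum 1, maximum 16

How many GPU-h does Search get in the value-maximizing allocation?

10

Meeting every minimum uses 2+3+0+2+1 = 8 GPU-h, leaving 64.
Rank by expected value per GPU-h: Align 21 > Distill 17 > Sweep 13 > Retrain 9 > Search 7.
Align: +17 to 20 (cap) — 47 left.
Give Distill 15 more to hit its cap of 16 — 32 left.
Sweep takes 6 more to reach its cap of 6 — 26 left.
Retrain: +18 to 20 (cap) — 8 left.
Only 8 left; Search takes them to reach 10.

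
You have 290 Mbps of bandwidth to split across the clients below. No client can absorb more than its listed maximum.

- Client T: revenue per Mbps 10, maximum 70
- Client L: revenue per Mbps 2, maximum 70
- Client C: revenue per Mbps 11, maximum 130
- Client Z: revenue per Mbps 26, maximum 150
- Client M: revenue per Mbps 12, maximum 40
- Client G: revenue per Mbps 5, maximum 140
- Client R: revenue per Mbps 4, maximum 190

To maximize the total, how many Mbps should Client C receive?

Order the clients by revenue per Mbps: Client Z 26 > Client M 12 > Client C 11 > Client T 10 > Client G 5 > Client R 4 > Client L 2.
Client Z: +150 to 150 (cap) — 140 left.
Give Client M 40 to hit its cap of 40 — 100 left.
Only 100 left; Client C takes them to reach 100.

100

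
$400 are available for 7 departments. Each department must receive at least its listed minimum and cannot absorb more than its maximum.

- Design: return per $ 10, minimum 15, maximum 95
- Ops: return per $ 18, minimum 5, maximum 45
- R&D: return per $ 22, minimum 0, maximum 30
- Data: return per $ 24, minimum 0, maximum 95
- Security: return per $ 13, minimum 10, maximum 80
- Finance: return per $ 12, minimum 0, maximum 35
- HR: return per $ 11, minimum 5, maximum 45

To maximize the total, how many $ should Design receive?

Meeting every minimum uses 15+5+0+0+10+0+5 = 35 $, leaving 365.
Order the departments by return per $: Data 24 > R&D 22 > Ops 18 > Security 13 > Finance 12 > HR 11 > Design 10.
Give Data 95 more to hit its cap of 95 ; 270 left.
R&D takes 30 more to reach its cap of 30 ; 240 left.
Ops: +40 to 45 (cap) ; 200 left.
Security: +70 to 80 (cap) ; 130 left.
Finance takes 35 more to reach its cap of 35 ; 95 left.
Give HR 40 more to hit its cap of 45 ; 55 left.
Only 55 left; Design takes them to reach 70.

70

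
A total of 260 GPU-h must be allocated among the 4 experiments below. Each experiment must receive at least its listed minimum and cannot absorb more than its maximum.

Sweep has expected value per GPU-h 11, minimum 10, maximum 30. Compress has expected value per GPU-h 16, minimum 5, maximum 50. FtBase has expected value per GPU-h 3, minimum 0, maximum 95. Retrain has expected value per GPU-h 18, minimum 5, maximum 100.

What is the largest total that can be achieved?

Meeting every minimum uses 10+5+0+5 = 20 GPU-h, leaving 240.
Highest expected value per GPU-h first: Retrain 18 > Compress 16 > Sweep 11 > FtBase 3.
Retrain: +95 to 100 (cap) → 145 left.
Compress takes 45 more to reach its cap of 50 → 100 left.
Give Sweep 20 more to hit its cap of 30 → 80 left.
Only 80 left; FtBase takes them to reach 80.
Total = 11×30 + 16×50 + 3×80 + 18×100 = 3170.

3170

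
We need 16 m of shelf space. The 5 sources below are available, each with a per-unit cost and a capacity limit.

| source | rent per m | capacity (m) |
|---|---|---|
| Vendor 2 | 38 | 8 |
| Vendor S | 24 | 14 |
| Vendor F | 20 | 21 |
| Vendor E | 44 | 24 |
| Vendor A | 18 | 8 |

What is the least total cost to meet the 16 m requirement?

Fill from the cheapest source first.
Vendor A at 18: take all 8 m ; 8 still needed.
Vendor F (20): take the remaining 8 ; done.
Vendor S, Vendor 2, Vendor E: unused.
Cost = 8×18 + 8×20 = 304.

304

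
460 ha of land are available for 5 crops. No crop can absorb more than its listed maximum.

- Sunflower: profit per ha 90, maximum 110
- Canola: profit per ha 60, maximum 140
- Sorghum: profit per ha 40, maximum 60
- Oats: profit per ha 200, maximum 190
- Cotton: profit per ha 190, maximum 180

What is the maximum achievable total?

80300

Order the crops by profit per ha: Oats 200 > Cotton 190 > Sunflower 90 > Canola 60 > Sorghum 40.
Oats takes 190 to reach its cap of 190 — 270 left.
Give Cotton 180 to hit its cap of 180 — 90 left.
Only 90 left; Sunflower takes them to reach 90.
Total = 90×90 + 200×190 + 190×180 = 80300.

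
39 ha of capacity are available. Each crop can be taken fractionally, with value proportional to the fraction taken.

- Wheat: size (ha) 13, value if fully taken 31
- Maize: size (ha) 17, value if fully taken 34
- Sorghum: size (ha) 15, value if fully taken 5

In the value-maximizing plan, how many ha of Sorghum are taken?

9

Best value per unit of size first: Wheat 31/13≈2.38, Maize 34/17≈2, Sorghum 5/15≈0.333.
All 13 ha of Wheat fit (value 31) — 26 remain.
All 17 ha of Maize fit (value 34) — 9 remain.
9 ha left: a 9/15 share of Sorghum gives 5×9/15 = 3.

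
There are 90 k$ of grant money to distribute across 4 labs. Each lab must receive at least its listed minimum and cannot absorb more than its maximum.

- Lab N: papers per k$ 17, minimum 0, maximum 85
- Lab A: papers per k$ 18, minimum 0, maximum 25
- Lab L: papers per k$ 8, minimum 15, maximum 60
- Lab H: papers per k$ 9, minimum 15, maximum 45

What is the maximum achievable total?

Meeting every minimum uses 0+0+15+15 = 30 k$, leaving 60.
Rank by papers per k$: Lab A 18 > Lab N 17 > Lab H 9 > Lab L 8.
Lab A takes 25 more to reach its cap of 25 → 35 left.
Lab N: +35 (room for 85) → 35. Pool exhausted.
Total = 17×35 + 18×25 + 8×15 + 9×15 = 1300.

1300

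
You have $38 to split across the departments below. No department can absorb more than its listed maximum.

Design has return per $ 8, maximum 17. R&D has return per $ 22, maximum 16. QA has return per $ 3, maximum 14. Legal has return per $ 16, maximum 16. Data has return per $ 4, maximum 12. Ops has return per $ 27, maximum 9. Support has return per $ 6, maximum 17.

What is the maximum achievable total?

Order the departments by return per $: Ops 27 > R&D 22 > Legal 16 > Design 8 > Support 6 > Data 4 > QA 3.
Give Ops 9 to hit its cap of 9 → 29 left.
R&D: +16 to 16 (cap) → 13 left.
Legal: +13 (room for 16) → 13. Pool exhausted.
Total = 22×16 + 16×13 + 27×9 = 803.

803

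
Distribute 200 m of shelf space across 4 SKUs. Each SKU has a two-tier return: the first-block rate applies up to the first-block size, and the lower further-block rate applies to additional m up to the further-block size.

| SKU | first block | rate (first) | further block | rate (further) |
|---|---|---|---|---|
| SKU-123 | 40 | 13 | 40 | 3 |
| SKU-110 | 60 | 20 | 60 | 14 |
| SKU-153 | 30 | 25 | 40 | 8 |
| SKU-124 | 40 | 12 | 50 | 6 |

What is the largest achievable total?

Treat each block as its own option and order by rate: SKU-153/first 25 > SKU-110/first 20 > SKU-110/second 14 > SKU-123/first 13 > SKU-124/first 12 > SKU-153/second 8 > SKU-124/second 6 > SKU-123/second 3.
Fill SKU-153 first block (30 at 25) — 170 left.
Fill SKU-110 first block (60 at 20) — 110 left.
SKU-110/second (14): +60 — 50 left.
Fill SKU-123 first block (40 at 13) — 10 left.
10 remain; put them into SKU-124 first at 12.
Total = 25×30 + 20×60 + 14×60 + 13×40 + 12×10 = 3430.

3430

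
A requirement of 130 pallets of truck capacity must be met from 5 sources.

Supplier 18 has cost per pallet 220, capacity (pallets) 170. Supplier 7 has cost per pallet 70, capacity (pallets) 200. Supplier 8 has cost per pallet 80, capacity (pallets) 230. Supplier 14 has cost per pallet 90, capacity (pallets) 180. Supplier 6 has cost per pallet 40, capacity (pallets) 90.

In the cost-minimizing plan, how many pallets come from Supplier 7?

40

Fill from the cheapest source first.
Take 90 from Supplier 6 at 40 → need 40 more.
Take 40 from Supplier 7 at 70 to finish.
Supplier 8, Supplier 14, Supplier 18: unused.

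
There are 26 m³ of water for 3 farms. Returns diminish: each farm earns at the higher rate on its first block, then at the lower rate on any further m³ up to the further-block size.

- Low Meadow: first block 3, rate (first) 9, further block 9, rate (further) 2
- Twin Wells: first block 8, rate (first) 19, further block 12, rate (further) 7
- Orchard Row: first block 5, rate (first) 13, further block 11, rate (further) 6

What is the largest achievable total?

Treat each block as its own option and order by rate: Twin Wells/tier1 19 > Orchard Row/tier1 13 > Low Meadow/tier1 9 > Twin Wells/tier2 7 > Orchard Row/tier2 6 > Low Meadow/tier2 2.
Twin Wells/tier1 (19): +8 ; 18 left.
Orchard Row tier1 at 13: fill all 5 ; 13 left.
Fill Low Meadow tier1 block (3 at 9) ; 10 left.
Twin Wells/tier2: +10 of 12 at 7; pool empty.
Total = 19×8 + 13×5 + 9×3 + 7×10 = 314.

314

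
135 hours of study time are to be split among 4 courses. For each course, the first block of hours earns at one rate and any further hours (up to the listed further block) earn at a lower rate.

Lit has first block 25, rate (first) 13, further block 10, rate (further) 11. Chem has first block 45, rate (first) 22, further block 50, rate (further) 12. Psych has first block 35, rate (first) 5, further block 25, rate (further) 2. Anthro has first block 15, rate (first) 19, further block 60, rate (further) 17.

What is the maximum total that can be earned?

Treat each block as its own option and order by rate: Chem/tier1 22 > Anthro/tier1 19 > Anthro/tier2 17 > Lit/tier1 13 > Chem/tier2 12 > Lit/tier2 11 > Psych/tier1 5 > Psych/tier2 2.
Chem tier1 at 22: fill all 45 — 90 left.
Anthro/tier1 (19): +15 — 75 left.
Anthro tier2 at 17: fill all 60 — 15 left.
15 remain; put them into Lit tier1 at 13.
Total = 22×45 + 19×15 + 17×60 + 13×15 = 2490.

2490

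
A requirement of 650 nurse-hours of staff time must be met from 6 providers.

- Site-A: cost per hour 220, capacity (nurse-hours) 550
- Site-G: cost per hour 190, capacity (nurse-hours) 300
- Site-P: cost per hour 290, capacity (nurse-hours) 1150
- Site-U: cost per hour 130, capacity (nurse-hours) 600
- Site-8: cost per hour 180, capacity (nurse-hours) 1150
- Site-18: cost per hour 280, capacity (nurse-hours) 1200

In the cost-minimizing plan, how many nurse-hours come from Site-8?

Use providers in increasing cost order.
Site-U (130): use full 600 — 50 nurse-hours to go.
Site-8 (180): take the remaining 50 — done.
Site-G, Site-A, Site-18, Site-P: unused.

50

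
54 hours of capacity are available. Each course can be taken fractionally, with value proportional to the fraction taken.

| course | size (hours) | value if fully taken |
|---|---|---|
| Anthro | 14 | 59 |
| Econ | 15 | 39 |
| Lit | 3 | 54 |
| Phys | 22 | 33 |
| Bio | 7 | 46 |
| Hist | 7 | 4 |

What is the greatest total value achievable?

Best value per unit of size first: Lit 54/3≈18, Bio 46/7≈6.57, Anthro 59/14≈4.21, Econ 39/15≈2.6, Phys 33/22≈1.5, Hist 4/7≈0.571.
All 3 hours of Lit fit (value 54) ; 51 remain.
Bio: take in full, 7 hours for value 46 ; 44 left.
Anthro: take in full, 14 hours for value 59 ; 30 left.
Econ: take in full, 15 hours for value 39 ; 15 left.
Only 15 hours remain; take 15/22 of Phys for value 33×15/22 = 22.5.
Total value = 220.5.

220.5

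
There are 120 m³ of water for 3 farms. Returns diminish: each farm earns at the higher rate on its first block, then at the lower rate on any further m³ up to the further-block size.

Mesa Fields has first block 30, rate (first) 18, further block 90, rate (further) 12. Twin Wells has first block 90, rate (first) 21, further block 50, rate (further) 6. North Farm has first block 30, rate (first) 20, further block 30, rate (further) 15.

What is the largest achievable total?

Order all 6 blocks by rate: Twin Wells/tier1 21 > North Farm/tier1 20 > Mesa Fields/tier1 18 > North Farm/tier2 15 > Mesa Fields/tier2 12 > Twin Wells/tier2 6.
Fill Twin Wells tier1 block (90 at 21) → 30 left.
Fill North Farm tier1 block (30 at 20) → 0 left.
Total = 21×90 + 20×30 = 2490.

2490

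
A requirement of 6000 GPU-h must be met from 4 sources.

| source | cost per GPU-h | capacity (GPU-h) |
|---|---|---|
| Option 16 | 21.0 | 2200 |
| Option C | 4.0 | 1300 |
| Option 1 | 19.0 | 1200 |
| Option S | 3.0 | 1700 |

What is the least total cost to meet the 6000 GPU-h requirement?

Use sources in increasing cost order.
Option S (3.0): use full 1700 — 4300 GPU-h to go.
Option C at 4.0: take all 1300 GPU-h — 3000 still needed.
Option 1 at 19.0: take all 1200 GPU-h — 1800 still needed.
Take 1800 from Option 16 at 21.0 to finish.
Cost = 1700×3.0 + 1300×4.0 + 1200×19.0 + 1800×21.0 = 70900.

70900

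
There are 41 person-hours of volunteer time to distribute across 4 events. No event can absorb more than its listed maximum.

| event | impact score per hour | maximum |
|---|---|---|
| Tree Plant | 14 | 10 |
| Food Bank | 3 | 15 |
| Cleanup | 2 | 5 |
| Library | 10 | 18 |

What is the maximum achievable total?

Order the events by impact score per hour: Tree Plant 14 > Library 10 > Food Bank 3 > Cleanup 2.
Tree Plant: +10 to 10 (cap) → 31 left.
Library takes 18 to reach its cap of 18 → 13 left.
Food Bank: +13 (room for 15) → 13. Pool exhausted.
Total = 14×10 + 3×13 + 10×18 = 359.

359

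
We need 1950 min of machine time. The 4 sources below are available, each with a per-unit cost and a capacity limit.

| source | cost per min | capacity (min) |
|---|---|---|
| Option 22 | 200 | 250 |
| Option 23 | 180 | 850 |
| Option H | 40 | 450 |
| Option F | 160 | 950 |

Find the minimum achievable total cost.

269000

Cheapest first:
Option H (40): use full 450 ; 1500 min to go.
Option F at 160: take all 950 min ; 550 still needed.
Take 550 from Option 23 at 180 to finish.
Option 22: unused.
Cost = 450×40 + 950×160 + 550×180 = 269000.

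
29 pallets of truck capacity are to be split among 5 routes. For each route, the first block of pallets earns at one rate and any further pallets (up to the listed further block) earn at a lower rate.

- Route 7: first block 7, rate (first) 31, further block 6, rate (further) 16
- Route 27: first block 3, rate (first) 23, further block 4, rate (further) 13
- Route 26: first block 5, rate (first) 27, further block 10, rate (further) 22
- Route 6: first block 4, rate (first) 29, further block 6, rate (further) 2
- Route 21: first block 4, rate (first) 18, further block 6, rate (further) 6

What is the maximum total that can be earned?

757

Order all 10 blocks by rate: Route 7/tier1 31 > Route 6/tier1 29 > Route 26/tier1 27 > Route 27/tier1 23 > Route 26/tier2 22 > Route 21/tier1 18 > Route 7/tier2 16 > Route 27/tier2 13 > Route 21/tier2 6 > Route 6/tier2 2.
Route 7 tier1 at 31: fill all 7 — 22 left.
Route 6/tier1 (29): +4 — 18 left.
Route 26 tier1 at 27: fill all 5 — 13 left.
Route 27/tier1 (23): +3 — 10 left.
Route 26 tier2 at 22: fill all 10 — 0 left.
Total = 31×7 + 29×4 + 27×5 + 23×3 + 22×10 = 757.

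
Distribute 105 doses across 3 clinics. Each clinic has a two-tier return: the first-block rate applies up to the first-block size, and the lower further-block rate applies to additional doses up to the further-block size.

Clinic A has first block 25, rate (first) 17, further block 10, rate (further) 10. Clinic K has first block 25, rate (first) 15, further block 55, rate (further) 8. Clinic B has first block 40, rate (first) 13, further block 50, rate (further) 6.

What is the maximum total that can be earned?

1460

Rank every tier by rate: Clinic A/first 17 > Clinic K/first 15 > Clinic B/first 13 > Clinic A/second 10 > Clinic K/second 8 > Clinic B/second 6.
Fill Clinic A first block (25 at 17) — 80 left.
Clinic K first at 15: fill all 25 — 55 left.
Clinic B/first (13): +40 — 15 left.
Fill Clinic A second block (10 at 10) — 5 left.
5 remain; put them into Clinic K second at 8.
Total = 17×25 + 15×25 + 13×40 + 10×10 + 8×5 = 1460.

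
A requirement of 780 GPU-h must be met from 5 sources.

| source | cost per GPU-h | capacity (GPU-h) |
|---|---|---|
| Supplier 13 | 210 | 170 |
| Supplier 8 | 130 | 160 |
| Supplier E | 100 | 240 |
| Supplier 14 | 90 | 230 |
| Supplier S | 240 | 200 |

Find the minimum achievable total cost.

97000

Fill from the cheapest source first.
Take 230 from Supplier 14 at 90 — need 550 more.
Take 240 from Supplier E at 100 — need 310 more.
Supplier 8 (130): use full 160 — 150 GPU-h to go.
Take 150 from Supplier 13 at 210 to finish.
Supplier S: unused.
Cost = 230×90 + 240×100 + 160×130 + 150×210 = 97000.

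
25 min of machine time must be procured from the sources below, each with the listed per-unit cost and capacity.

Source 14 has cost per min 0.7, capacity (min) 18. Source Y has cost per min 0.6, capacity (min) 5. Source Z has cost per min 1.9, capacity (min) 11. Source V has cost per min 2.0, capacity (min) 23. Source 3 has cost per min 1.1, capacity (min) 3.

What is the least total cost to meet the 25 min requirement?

17.8

Use sources in increasing cost order.
Source Y at 0.6: take all 5 min — 20 still needed.
Take 18 from Source 14 at 0.7 — need 2 more.
Source 3 (1.1): take the remaining 2 — done.
Source Z, Source V: unused.
Cost = 5×0.6 + 18×0.7 + 2×1.1 = 17.8.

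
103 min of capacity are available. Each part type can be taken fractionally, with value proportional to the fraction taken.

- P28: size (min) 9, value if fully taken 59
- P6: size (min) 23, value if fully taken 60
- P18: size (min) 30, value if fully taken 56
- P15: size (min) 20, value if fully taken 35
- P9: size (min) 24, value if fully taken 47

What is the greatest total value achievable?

251.75

Rank by value-to-size ratio: P28 59/9≈6.56, P6 60/23≈2.61, P9 47/24≈1.96, P18 56/30≈1.87, P15 35/20≈1.75.
All 9 min of P28 fit (value 59) → 94 remain.
P6: take in full, 23 min for value 60 → 71 left.
All 24 min of P9 fit (value 47) → 47 remain.
All 30 min of P18 fit (value 56) → 17 remain.
17 min left: a 17/20 share of P15 gives 35×17/20 = 29.75.
Total value = 251.75.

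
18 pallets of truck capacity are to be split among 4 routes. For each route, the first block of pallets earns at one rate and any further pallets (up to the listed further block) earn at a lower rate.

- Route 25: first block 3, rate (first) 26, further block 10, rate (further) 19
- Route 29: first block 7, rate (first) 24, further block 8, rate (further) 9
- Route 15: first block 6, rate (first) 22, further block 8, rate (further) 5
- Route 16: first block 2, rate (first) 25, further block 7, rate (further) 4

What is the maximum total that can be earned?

428

Rank every tier by rate: Route 25/tier1 26 > Route 16/tier1 25 > Route 29/tier1 24 > Route 15/tier1 22 > Route 25/tier2 19 > Route 29/tier2 9 > Route 15/tier2 5 > Route 16/tier2 4.
Fill Route 25 tier1 block (3 at 26) — 15 left.
Fill Route 16 tier1 block (2 at 25) — 13 left.
Fill Route 29 tier1 block (7 at 24) — 6 left.
Route 15/tier1 (22): +6 — 0 left.
Total = 26×3 + 25×2 + 24×7 + 22×6 = 428.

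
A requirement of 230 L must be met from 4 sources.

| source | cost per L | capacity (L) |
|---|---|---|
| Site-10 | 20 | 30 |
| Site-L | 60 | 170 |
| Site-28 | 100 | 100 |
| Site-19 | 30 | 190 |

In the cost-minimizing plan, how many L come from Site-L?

Fill from the cheapest source first.
Site-10 (20): use full 30 — 200 L to go.
Take 190 from Site-19 at 30 — need 10 more.
Site-L (60): take the remaining 10 — done.
Site-28: unused.

10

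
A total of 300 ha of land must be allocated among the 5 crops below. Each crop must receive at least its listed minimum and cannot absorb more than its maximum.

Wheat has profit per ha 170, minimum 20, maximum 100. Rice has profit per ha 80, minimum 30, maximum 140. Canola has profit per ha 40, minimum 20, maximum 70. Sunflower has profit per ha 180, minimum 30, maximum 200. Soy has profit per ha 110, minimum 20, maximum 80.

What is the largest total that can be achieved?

Meeting every minimum uses 20+30+20+30+20 = 120 ha, leaving 180.
Highest profit per ha first: Sunflower 180 > Wheat 170 > Soy 110 > Rice 80 > Canola 40.
Give Sunflower 170 more to hit its cap of 200 — 10 left.
Wheat has room for 80 more but only 10 remain, so it gets 30.
Total = 170×30 + 80×30 + 40×20 + 180×200 + 110×20 = 46500.

46500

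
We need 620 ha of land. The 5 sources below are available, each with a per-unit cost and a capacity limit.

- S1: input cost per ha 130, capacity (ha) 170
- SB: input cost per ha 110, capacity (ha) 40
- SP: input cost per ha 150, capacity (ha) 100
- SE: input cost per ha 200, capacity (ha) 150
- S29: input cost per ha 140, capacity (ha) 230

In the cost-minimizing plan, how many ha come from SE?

Use sources in increasing cost order.
SB at 110: take all 40 ha ; 580 still needed.
S1 at 130: take all 170 ha ; 410 still needed.
S29 (140): use full 230 ; 180 ha to go.
SP (150): use full 100 ; 80 ha to go.
SE (200): take the remaining 80 ; done.

80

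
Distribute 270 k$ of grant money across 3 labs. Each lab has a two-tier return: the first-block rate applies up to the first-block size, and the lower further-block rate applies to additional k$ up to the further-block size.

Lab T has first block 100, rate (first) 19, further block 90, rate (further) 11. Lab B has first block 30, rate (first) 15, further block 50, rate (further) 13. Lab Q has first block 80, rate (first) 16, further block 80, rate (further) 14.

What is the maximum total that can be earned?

Order all 6 blocks by rate: Lab T/first 19 > Lab Q/first 16 > Lab B/first 15 > Lab Q/second 14 > Lab B/second 13 > Lab T/second 11.
Lab T/first (19): +100 — 170 left.
Lab Q/first (16): +80 — 90 left.
Fill Lab B first block (30 at 15) — 60 left.
Lab Q/second: +60 of 80 at 14; pool empty.
Total = 19×100 + 16×80 + 15×30 + 14×60 = 4470.

4470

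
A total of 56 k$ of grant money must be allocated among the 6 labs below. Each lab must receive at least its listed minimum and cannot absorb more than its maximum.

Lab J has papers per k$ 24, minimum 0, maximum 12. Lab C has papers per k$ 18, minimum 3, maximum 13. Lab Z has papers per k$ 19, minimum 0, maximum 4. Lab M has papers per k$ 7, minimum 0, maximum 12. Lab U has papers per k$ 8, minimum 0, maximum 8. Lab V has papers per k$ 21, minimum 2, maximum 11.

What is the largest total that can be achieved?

949

Meeting every minimum uses 0+3+0+0+0+2 = 5 k$, leaving 51.
Order the labs by papers per k$: Lab J 24 > Lab V 21 > Lab Z 19 > Lab C 18 > Lab U 8 > Lab M 7.
Lab J takes 12 more to reach its cap of 12 — 39 left.
Lab V: +9 to 11 (cap) — 30 left.
Lab Z takes 4 more to reach its cap of 4 — 26 left.
Give Lab C 10 more to hit its cap of 13 — 16 left.
Give Lab U 8 more to hit its cap of 8 — 8 left.
Lab M: +8 (room for 12) → 8. Pool exhausted.
Total = 24×12 + 18×13 + 19×4 + 7×8 + 8×8 + 21×11 = 949.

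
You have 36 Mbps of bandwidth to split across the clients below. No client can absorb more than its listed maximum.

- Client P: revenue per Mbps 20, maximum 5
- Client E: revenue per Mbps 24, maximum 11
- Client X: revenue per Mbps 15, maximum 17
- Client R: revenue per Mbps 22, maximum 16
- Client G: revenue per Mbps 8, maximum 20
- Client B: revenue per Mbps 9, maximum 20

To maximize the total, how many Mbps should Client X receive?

4

Rank by revenue per Mbps: Client E 24 > Client R 22 > Client P 20 > Client X 15 > Client B 9 > Client G 8.
Client E takes 11 to reach its cap of 11 ; 25 left.
Client R: +16 to 16 (cap) ; 9 left.
Client P: +5 to 5 (cap) ; 4 left.
Client X has room for 17 but only 4 remain, so it gets 4.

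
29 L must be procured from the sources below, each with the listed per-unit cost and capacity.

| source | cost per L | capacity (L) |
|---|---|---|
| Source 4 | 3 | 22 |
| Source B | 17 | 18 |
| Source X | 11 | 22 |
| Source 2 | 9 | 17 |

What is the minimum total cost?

129

Cheapest first:
Source 4 (3): use full 22 — 7 L to go.
Source 2 at 9: take 7 of its 17 — requirement met.
Source X, Source B: unused.
Cost = 22×3 + 7×9 = 129.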